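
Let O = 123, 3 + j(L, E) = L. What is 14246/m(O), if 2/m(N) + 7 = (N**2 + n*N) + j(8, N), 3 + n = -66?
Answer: 47296720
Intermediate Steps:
n = -69 (n = -3 - 66 = -69)
j(L, E) = -3 + L
m(N) = 2/(-2 + N**2 - 69*N) (m(N) = 2/(-7 + ((N**2 - 69*N) + (-3 + 8))) = 2/(-7 + ((N**2 - 69*N) + 5)) = 2/(-7 + (5 + N**2 - 69*N)) = 2/(-2 + N**2 - 69*N))
14246/m(O) = 14246/((2/(-2 + 123**2 - 69*123))) = 14246/((2/(-2 + 15129 - 8487))) = 14246/((2/6640)) = 14246/((2*(1/6640))) = 14246/(1/3320) = 14246*3320 = 47296720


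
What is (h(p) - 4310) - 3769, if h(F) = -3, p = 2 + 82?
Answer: -8082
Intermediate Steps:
p = 84
(h(p) - 4310) - 3769 = (-3 - 4310) - 3769 = -4313 - 3769 = -8082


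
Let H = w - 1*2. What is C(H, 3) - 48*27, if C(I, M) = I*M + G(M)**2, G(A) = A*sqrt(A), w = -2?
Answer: -1281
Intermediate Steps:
G(A) = A**(3/2)
H = -4 (H = -2 - 1*2 = -2 - 2 = -4)
C(I, M) = M**3 + I*M (C(I, M) = I*M + (M**(3/2))**2 = I*M + M**3 = M**3 + I*M)
C(H, 3) - 48*27 = 3*(-4 + 3**2) - 48*27 = 3*(-4 + 9) - 1296 = 3*5 - 1296 = 15 - 1296 = -1281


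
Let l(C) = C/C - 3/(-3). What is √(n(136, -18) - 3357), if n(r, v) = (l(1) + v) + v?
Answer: I*√3391 ≈ 58.232*I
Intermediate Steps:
l(C) = 2 (l(C) = 1 - 3*(-⅓) = 1 + 1 = 2)
n(r, v) = 2 + 2*v (n(r, v) = (2 + v) + v = 2 + 2*v)
√(n(136, -18) - 3357) = √((2 + 2*(-18)) - 3357) = √((2 - 36) - 3357) = √(-34 - 3357) = √(-3391) = I*√3391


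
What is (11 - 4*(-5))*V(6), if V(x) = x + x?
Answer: 372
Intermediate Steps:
V(x) = 2*x
(11 - 4*(-5))*V(6) = (11 - 4*(-5))*(2*6) = (11 + 20)*12 = 31*12 = 372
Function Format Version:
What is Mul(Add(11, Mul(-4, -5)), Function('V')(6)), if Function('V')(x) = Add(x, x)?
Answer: 372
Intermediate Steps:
Function('V')(x) = Mul(2, x)
Mul(Add(11, Mul(-4, -5)), Function('V')(6)) = Mul(Add(11, Mul(-4, -5)), Mul(2, 6)) = Mul(Add(11, 20), 12) = Mul(31, 12) = 372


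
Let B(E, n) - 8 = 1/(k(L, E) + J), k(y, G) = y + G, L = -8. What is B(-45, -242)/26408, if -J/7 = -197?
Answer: 10609/35017008 ≈ 0.00030297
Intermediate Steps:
J = 1379 (J = -7*(-197) = 1379)
k(y, G) = G + y
B(E, n) = 8 + 1/(1371 + E) (B(E, n) = 8 + 1/((E - 8) + 1379) = 8 + 1/((-8 + E) + 1379) = 8 + 1/(1371 + E))
B(-45, -242)/26408 = ((10969 + 8*(-45))/(1371 - 45))/26408 = ((10969 - 360)/1326)*(1/26408) = ((1/1326)*10609)*(1/26408) = (10609/1326)*(1/26408) = 10609/35017008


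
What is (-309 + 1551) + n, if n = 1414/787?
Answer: 978868/787 ≈ 1243.8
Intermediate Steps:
n = 1414/787 (n = 1414*(1/787) = 1414/787 ≈ 1.7967)
(-309 + 1551) + n = (-309 + 1551) + 1414/787 = 1242 + 1414/787 = 978868/787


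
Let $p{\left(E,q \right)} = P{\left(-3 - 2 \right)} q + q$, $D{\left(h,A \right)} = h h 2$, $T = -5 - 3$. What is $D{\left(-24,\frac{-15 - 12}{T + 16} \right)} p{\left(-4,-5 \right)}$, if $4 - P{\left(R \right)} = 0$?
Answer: $-28800$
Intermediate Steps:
$P{\left(R \right)} = 4$ ($P{\left(R \right)} = 4 - 0 = 4 + 0 = 4$)
$T = -8$ ($T = -5 - 3 = -8$)
$D{\left(h,A \right)} = 2 h^{2}$ ($D{\left(h,A \right)} = h^{2} \cdot 2 = 2 h^{2}$)
$p{\left(E,q \right)} = 5 q$ ($p{\left(E,q \right)} = 4 q + q = 5 q$)
$D{\left(-24,\frac{-15 - 12}{T + 16} \right)} p{\left(-4,-5 \right)} = 2 \left(-24\right)^{2} \cdot 5 \left(-5\right) = 2 \cdot 576 \left(-25\right) = 1152 \left(-25\right) = -28800$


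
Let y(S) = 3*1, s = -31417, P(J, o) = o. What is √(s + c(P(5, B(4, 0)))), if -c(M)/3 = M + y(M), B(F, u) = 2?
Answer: 2*I*√7858 ≈ 177.29*I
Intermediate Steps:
y(S) = 3
c(M) = -9 - 3*M (c(M) = -3*(M + 3) = -3*(3 + M) = -9 - 3*M)
√(s + c(P(5, B(4, 0)))) = √(-31417 + (-9 - 3*2)) = √(-31417 + (-9 - 6)) = √(-31417 - 15) = √(-31432) = 2*I*√7858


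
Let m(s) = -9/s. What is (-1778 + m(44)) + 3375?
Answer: 70259/44 ≈ 1596.8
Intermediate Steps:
(-1778 + m(44)) + 3375 = (-1778 - 9/44) + 3375 = -78241/44 + 3375 = 70259/44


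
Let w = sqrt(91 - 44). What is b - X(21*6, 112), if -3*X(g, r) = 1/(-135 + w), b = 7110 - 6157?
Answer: 17323589/18178 - sqrt(47)/54534 ≈ 953.00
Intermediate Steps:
b = 953
w = sqrt(47) ≈ 6.8557
X(g, r) = -1/(3*(-135 + sqrt(47)))
b - X(21*6, 112) = 953 - (45/18178 + sqrt(47)/54534) = 953 + (-45/18178 - sqrt(47)/54534) = 17323589/18178 - sqrt(47)/54534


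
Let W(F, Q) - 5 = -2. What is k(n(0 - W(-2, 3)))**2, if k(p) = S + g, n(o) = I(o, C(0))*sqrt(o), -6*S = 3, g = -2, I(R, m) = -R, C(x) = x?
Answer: 25/4 ≈ 6.2500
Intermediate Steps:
W(F, Q) = 3 (W(F, Q) = 5 - 2 = 3)
S = -1/2 (S = -1/6*3 = -1/2 ≈ -0.50000)
n(o) = -o**(3/2) (n(o) = (-o)*sqrt(o) = -o**(3/2))
k(p) = -5/2 (k(p) = -1/2 - 2 = -5/2)
k(n(0 - W(-2, 3)))**2 = (-5/2)**2 = 25/4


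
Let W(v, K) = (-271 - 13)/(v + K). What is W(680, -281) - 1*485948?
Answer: -193893536/399 ≈ -4.8595e+5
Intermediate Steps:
W(v, K) = -284/(K + v)
W(680, -281) - 1*485948 = -284/(-281 + 680) - 1*485948 = -284/399 - 485948 = -193893536/399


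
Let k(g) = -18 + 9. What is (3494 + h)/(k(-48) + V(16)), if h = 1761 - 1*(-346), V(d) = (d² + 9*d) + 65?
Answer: 1867/152 ≈ 12.283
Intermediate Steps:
V(d) = 65 + d² + 9*d
h = 2107 (h = 1761 + 346 = 2107)
k(g) = -9
(3494 + h)/(k(-48) + V(16)) = (3494 + 2107)/(-9 + (65 + 16² + 9*16)) = 5601/(-9 + (65 + 256 + 144)) = 5601/(-9 + 465) = 5601/456 = 5601*(1/456) = 1867/152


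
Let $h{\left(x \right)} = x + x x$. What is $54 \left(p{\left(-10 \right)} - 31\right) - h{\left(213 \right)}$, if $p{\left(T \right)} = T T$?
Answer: $-41856$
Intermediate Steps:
$h{\left(x \right)} = x + x^{2}$
$p{\left(T \right)} = T^{2}$
$54 \left(p{\left(-10 \right)} - 31\right) - h{\left(213 \right)} = 54 \left(\left(-10\right)^{2} - 31\right) - 213 \left(1 + 213\right) = 54 \left(100 - 31\right) - 213 \cdot 214 = 54 \cdot 69 - 45582 = 3726 - 45582 = -41856$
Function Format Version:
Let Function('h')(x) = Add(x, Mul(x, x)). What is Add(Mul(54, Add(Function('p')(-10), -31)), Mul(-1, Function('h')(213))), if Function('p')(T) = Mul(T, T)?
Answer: -41856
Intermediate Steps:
Function('h')(x) = Add(x, Pow(x, 2))
Function('p')(T) = Pow(T, 2)
Add(Mul(54, Add(Function('p')(-10), -31)), Mul(-1, Function('h')(213))) = Add(Mul(54, Add(Pow(-10, 2), -31)), Mul(-1, Mul(213, Add(1, 213)))) = Add(Mul(54, Add(100, -31)), Mul(-1, Mul(213, 214))) = Add(Mul(54, 69), Mul(-1, 45582)) = Add(3726, -45582) = -41856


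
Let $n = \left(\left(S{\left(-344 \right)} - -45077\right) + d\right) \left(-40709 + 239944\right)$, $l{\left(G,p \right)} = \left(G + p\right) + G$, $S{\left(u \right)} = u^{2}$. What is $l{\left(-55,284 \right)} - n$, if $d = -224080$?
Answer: $12086989919$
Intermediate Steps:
$l{\left(G,p \right)} = p + 2 G$
$n = -12086989745$ ($n = \left(\left(\left(-344\right)^{2} - -45077\right) - 224080\right) \left(-40709 + 239944\right) = \left(\left(118336 + 45077\right) - 224080\right) 199235 = \left(163413 - 224080\right) 199235 = \left(-60667\right) 199235 = -12086989745$)
$l{\left(-55,284 \right)} - n = \left(284 + 2 \left(-55\right)\right) - -12086989745 = \left(284 - 110\right) + 12086989745 = 174 + 12086989745 = 12086989919$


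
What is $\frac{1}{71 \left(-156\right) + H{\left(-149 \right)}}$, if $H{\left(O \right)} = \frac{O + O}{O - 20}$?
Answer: $- \frac{169}{1871546} \approx -9.03 \cdot 10^{-5}$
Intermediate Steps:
$H{\left(O \right)} = \frac{2 O}{-20 + O}$
$\frac{1}{71 \left(-156\right) + H{\left(-149 \right)}} = \frac{1}{71 \left(-156\right) + 2 \left(-149\right) \frac{1}{-20 - 149}} = \frac{1}{-11076 + 2 \left(-149\right) \frac{1}{-169}} = \frac{1}{-11076 + 2 \left(-149\right) \left(- \frac{1}{169}\right)} = \frac{1}{-11076 + \frac{298}{169}} = \frac{1}{- \frac{1871546}{169}} = - \frac{169}{1871546}$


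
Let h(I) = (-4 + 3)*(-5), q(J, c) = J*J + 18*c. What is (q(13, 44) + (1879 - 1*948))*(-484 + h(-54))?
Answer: -906268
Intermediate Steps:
q(J, c) = J**2 + 18*c
h(I) = 5 (h(I) = -1*(-5) = 5)
(q(13, 44) + (1879 - 1*948))*(-484 + h(-54)) = ((13**2 + 18*44) + (1879 - 1*948))*(-484 + 5) = ((169 + 792) + (1879 - 948))*(-479) = (961 + 931)*(-479) = 1892*(-479) = -906268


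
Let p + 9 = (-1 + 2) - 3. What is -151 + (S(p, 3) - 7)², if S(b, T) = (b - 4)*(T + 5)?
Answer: 15978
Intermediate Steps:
p = -11 (p = -9 + ((-1 + 2) - 3) = -9 + (1 - 3) = -9 - 2 = -11)
S(b, T) = (-4 + b)*(5 + T)
-151 + (S(p, 3) - 7)² = -151 + ((-20 - 4*3 + 5*(-11) + 3*(-11)) - 7)² = -151 + ((-20 - 12 - 55 - 33) - 7)² = -151 + (-120 - 7)² = -151 + (-127)² = -151 + 16129 = 15978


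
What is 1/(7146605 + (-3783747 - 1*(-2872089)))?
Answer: 1/6234947 ≈ 1.6039e-7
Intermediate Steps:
1/(7146605 + (-3783747 - 1*(-2872089))) = 1/(7146605 + (-3783747 + 2872089)) = 1/(7146605 - 911658) = 1/6234947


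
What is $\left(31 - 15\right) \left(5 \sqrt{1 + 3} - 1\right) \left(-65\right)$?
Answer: $-9360$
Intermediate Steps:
$\left(31 - 15\right) \left(5 \sqrt{1 + 3} - 1\right) \left(-65\right) = 16 \left(5 \sqrt{4} - 1\right) \left(-65\right) = 16 \left(5 \cdot 2 - 1\right) \left(-65\right) = 16 \left(10 - 1\right) \left(-65\right) = 16 \cdot 9 \left(-65\right) = 144 \left(-65\right) = -9360$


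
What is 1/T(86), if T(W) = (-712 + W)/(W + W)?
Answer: -86/313 ≈ -0.27476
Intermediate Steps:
T(W) = (-712 + W)/(2*W) (T(W) = (-712 + W)/((2*W)) = (-712 + W)*(1/(2*W)) = (-712 + W)/(2*W))
1/T(86) = 1/((½)*(-712 + 86)/86) = 1/((½)*(1/86)*(-626)) = 1/(-313/86) = -86/313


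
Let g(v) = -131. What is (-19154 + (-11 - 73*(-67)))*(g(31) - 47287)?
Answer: 676844532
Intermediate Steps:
(-19154 + (-11 - 73*(-67)))*(g(31) - 47287) = (-19154 + (-11 - 73*(-67)))*(-131 - 47287) = (-19154 + (-11 + 4891))*(-47418) = (-19154 + 4880)*(-47418) = -14274*(-47418) = 676844532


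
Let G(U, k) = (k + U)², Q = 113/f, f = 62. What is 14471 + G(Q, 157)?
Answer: 152589933/3844 ≈ 39696.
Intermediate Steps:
Q = 113/62 ≈ 1.8226
G(U, k) = (U + k)²
14471 + G(Q, 157) = 14471 + (113/62 + 157)² = 14471 + (9847/62)² = 14471 + 96963409/3844 = 152589933/3844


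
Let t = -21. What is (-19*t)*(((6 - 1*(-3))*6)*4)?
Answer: 86184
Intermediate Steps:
(-19*t)*(((6 - 1*(-3))*6)*4) = (-19*(-21))*(((6 - 1*(-3))*6)*4) = 399*(((6 + 3)*6)*4) = 399*((9*6)*4) = 399*(54*4) = 399*216 = 86184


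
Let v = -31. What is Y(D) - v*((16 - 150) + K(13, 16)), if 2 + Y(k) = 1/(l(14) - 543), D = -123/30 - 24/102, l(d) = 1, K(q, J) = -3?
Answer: -2302959/542 ≈ -4249.0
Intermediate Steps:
D = -737/170 (D = -123*1/30 - 24*1/102 = -41/10 - 4/17 = -737/170 ≈ -4.3353)
Y(k) = -1085/542 (Y(k) = -2 + 1/(1 - 543) = -2 + 1/(-542) = -2 - 1/542 = -1085/542)
Y(D) - v*((16 - 150) + K(13, 16)) = -1085/542 - (-31)*((16 - 150) - 3) = -1085/542 - (-31)*(-134 - 3) = -1085/542 - (-31)*(-137) = -1085/542 - 1*4247 = -1085/542 - 4247 = -2302959/542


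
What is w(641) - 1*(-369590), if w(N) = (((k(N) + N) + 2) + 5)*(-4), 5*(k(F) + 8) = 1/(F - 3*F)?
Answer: 1176331152/3205 ≈ 3.6703e+5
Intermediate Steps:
k(F) = -8 - 1/(10*F) (k(F) = -8 + 1/(5*(F - 3*F)) = -8 + 1/(5*((-2*F))) = -8 + (-1/(2*F))/5 = -8 - 1/(10*F))
w(N) = 4 - 4*N + 2/(5*N) (w(N) = ((((-8 - 1/(10*N)) + N) + 2) + 5)*(-4) = (((-8 + N - 1/(10*N)) + 2) + 5)*(-4) = ((-6 + N - 1/(10*N)) + 5)*(-4) = (-1 + N - 1/(10*N))*(-4) = 4 - 4*N + 2/(5*N))
w(641) - 1*(-369590) = (4 - 4*641 + (⅖)/641) - 1*(-369590) = (4 - 2564 + (⅖)*(1/641)) + 369590 = (4 - 2564 + 2/3205) + 369590 = -8204798/3205 + 369590 = 1176331152/3205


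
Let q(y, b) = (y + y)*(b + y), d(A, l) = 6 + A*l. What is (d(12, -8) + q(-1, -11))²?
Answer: 4356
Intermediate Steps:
q(y, b) = 2*y*(b + y) (q(y, b) = (2*y)*(b + y) = 2*y*(b + y))
(d(12, -8) + q(-1, -11))² = ((6 + 12*(-8)) + 2*(-1)*(-11 - 1))² = ((6 - 96) + 2*(-1)*(-12))² = (-90 + 24)² = (-66)² = 4356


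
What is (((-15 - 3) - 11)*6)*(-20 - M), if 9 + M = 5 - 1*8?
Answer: 1392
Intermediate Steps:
M = -12 (M = -9 + (5 - 1*8) = -9 + (5 - 8) = -9 - 3 = -12)
(((-15 - 3) - 11)*6)*(-20 - M) = (((-15 - 3) - 11)*6)*(-20 - 1*(-12)) = ((-18 - 11)*6)*(-20 + 12) = -29*6*(-8) = -174*(-8) = 1392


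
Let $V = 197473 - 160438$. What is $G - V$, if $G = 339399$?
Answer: $302364$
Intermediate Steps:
$V = 37035$
$G - V = 339399 - 37035 = 302364$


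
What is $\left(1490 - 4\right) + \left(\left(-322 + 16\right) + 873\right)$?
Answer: $2053$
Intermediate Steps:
$\left(1490 - 4\right) + \left(\left(-322 + 16\right) + 873\right) = 1486 + \left(-306 + 873\right) = 1486 + 567 = 2053$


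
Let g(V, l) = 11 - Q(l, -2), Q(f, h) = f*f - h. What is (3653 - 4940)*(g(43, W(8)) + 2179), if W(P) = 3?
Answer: -2804373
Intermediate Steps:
Q(f, h) = f² - h
g(V, l) = 9 - l² (g(V, l) = 11 - (l² - 1*(-2)) = 11 - (l² + 2) = 11 - (2 + l²) = 11 + (-2 - l²) = 9 - l²)
(3653 - 4940)*(g(43, W(8)) + 2179) = (3653 - 4940)*((9 - 1*3²) + 2179) = -1287*((9 - 1*9) + 2179) = -1287*((9 - 9) + 2179) = -1287*(0 + 2179) = -1287*2179 = -2804373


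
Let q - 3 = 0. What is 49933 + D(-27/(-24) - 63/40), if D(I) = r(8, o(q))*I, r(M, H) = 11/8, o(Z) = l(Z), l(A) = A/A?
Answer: 7989181/160 ≈ 49932.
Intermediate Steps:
q = 3 (q = 3 + 0 = 3)
l(A) = 1
o(Z) = 1
r(M, H) = 11/8 (r(M, H) = 11*(⅛) = 11/8)
D(I) = 11*I/8
49933 + D(-27/(-24) - 63/40) = 49933 + 11*(-27/(-24) - 63/40)/8 = 49933 + 11*(-27*(-1/24) - 63*1/40)/8 = 49933 + 11*(9/8 - 63/40)/8 = 49933 + (11/8)*(-9/20) = 49933 - 99/160 = 7989181/160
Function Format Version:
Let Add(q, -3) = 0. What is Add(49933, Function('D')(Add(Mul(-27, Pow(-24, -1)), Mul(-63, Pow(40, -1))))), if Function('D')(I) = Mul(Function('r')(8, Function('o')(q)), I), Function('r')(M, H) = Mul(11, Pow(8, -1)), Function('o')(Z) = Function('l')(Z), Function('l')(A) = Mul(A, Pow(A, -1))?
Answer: Rational(7989181, 160) ≈ 49932.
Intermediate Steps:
q = 3 (q = Add(3, 0) = 3)
Function('l')(A) = 1
Function('o')(Z) = 1
Function('r')(M, H) = Rational(11, 8) (Function('r')(M, H) = Mul(11, Rational(1, 8)) = Rational(11, 8))
Function('D')(I) = Mul(Rational(11, 8), I)
Add(49933, Function('D')(Add(Mul(-27, Pow(-24, -1)), Mul(-63, Pow(40, -1))))) = Add(49933, Mul(Rational(11, 8), Add(Mul(-27, Pow(-24, -1)), Mul(-63, Pow(40, -1))))) = Add(49933, Mul(Rational(11, 8), Add(Mul(-27, Rational(-1, 24)), Mul(-63, Rational(1, 40))))) = Add(49933, Mul(Rational(11, 8), Add(Rational(9, 8), Rational(-63, 40)))) = Add(49933, Mul(Rational(11, 8), Rational(-9, 20))) = Add(49933, Rational(-99, 160)) = Rational(7989181, 160)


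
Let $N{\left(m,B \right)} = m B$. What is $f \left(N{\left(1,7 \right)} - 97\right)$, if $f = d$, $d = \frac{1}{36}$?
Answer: $- \frac{5}{2} \approx -2.5$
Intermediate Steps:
$N{\left(m,B \right)} = B m$
$d = \frac{1}{36} \approx 0.027778$
$f = \frac{1}{36} \approx 0.027778$
$f \left(N{\left(1,7 \right)} - 97\right) = \frac{7 \cdot 1 - 97}{36} = \frac{7 - 97}{36} = \frac{1}{36} \left(-90\right) = - \frac{5}{2}$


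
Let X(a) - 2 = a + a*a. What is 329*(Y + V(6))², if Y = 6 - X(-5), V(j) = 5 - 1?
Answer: 47376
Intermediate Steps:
X(a) = 2 + a + a² (X(a) = 2 + (a + a*a) = 2 + (a + a²) = 2 + a + a²)
V(j) = 4
Y = -16 (Y = 6 - (2 - 5 + (-5)²) = 6 - (2 - 5 + 25) = 6 - 1*22 = 6 - 22 = -16)
329*(Y + V(6))² = 329*(-16 + 4)² = 329*(-12)² = 329*144 = 47376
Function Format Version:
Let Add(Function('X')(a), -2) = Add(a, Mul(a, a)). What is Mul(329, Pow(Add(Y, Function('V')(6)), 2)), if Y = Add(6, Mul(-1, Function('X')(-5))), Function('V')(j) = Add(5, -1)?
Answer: 47376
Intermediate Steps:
Function('X')(a) = Add(2, a, Pow(a, 2)) (Function('X')(a) = Add(2, Add(a, Mul(a, a))) = Add(2, Add(a, Pow(a, 2))) = Add(2, a, Pow(a, 2)))
Function('V')(j) = 4
Y = -16 (Y = Add(6, Mul(-1, Add(2, -5, Pow(-5, 2)))) = Add(6, Mul(-1, Add(2, -5, 25))) = Add(6, Mul(-1, 22)) = Add(6, -22) = -16)
Mul(329, Pow(Add(Y, Function('V')(6)), 2)) = Mul(329, Pow(Add(-16, 4), 2)) = Mul(329, Pow(-12, 2)) = Mul(329, 144) = 47376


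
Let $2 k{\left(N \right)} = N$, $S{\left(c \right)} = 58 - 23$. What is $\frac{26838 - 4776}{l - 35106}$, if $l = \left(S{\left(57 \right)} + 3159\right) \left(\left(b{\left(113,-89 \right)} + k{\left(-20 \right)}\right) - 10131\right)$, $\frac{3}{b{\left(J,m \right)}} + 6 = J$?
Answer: $- \frac{1180317}{1734757319} \approx -0.00068039$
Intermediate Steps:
$S{\left(c \right)} = 35$ ($S{\left(c \right)} = 58 - 23 = 35$)
$b{\left(J,m \right)} = \frac{3}{-6 + J}$
$k{\left(N \right)} = \frac{N}{2}$
$l = - \frac{3465758296}{107}$ ($l = \left(35 + 3159\right) \left(\left(\frac{3}{-6 + 113} + \frac{1}{2} \left(-20\right)\right) - 10131\right) = 3194 \left(\left(\frac{3}{107} - 10\right) - 10131\right) = 3194 \left(- \frac{1067}{107} - 10131\right) = 3194 \left(- \frac{1085084}{107}\right) = - \frac{3465758296}{107} \approx -3.239 \cdot 10^{7}$)
$\frac{26838 - 4776}{l - 35106} = \frac{26838 - 4776}{- \frac{3465758296}{107} - 35106} = \frac{26838 - 4776}{- \frac{3469514638}{107}} = \left(26838 - 4776\right) \left(- \frac{107}{3469514638}\right) = 22062 \left(- \frac{107}{3469514638}\right) = - \frac{1180317}{1734757319}$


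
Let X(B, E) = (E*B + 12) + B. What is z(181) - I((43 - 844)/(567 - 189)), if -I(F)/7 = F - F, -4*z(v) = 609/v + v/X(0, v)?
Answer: -40069/8688 ≈ -4.6120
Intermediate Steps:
X(B, E) = 12 + B + B*E (X(B, E) = (B*E + 12) + B = (12 + B*E) + B = 12 + B + B*E)
z(v) = -609/(4*v) - v/48 (z(v) = -(609/v + v/(12 + 0 + 0*v))/4 = -(609/v + v/(12 + 0 + 0))/4 = -(609/v + v/12)/4 = -609/(4*v) - v/48)
I(F) = 0 (I(F) = -7*(F - F) = -7*0 = 0)
z(181) - I((43 - 844)/(567 - 189)) = (1/48)*(-7308 - 1*181²)/181 - 1*0 = (1/48)*(1/181)*(-7308 - 1*32761) + 0 = (1/48)*(1/181)*(-7308 - 32761) + 0 = (1/48)*(1/181)*(-40069) + 0 = -40069/8688 + 0 = -40069/8688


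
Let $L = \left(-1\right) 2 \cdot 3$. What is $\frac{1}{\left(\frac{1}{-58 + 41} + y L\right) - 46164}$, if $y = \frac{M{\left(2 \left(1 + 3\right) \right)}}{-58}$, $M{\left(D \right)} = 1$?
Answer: $- \frac{493}{22758830} \approx -2.1662 \cdot 10^{-5}$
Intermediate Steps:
$L = -6$ ($L = \left(-2\right) 3 = -6$)
$y = - \frac{1}{58}$ ($y = 1 \frac{1}{-58} = 1 \left(- \frac{1}{58}\right) = - \frac{1}{58} \approx -0.017241$)
$\frac{1}{\left(\frac{1}{-58 + 41} + y L\right) - 46164} = \frac{1}{\left(\frac{1}{-58 + 41} - - \frac{3}{29}\right) - 46164} = \frac{1}{\left(\frac{1}{-17} + \frac{3}{29}\right) - 46164} = \frac{1}{\left(- \frac{1}{17} + \frac{3}{29}\right) - 46164} = \frac{1}{\frac{22}{493} - 46164} = \frac{1}{- \frac{22758830}{493}} = - \frac{493}{22758830}$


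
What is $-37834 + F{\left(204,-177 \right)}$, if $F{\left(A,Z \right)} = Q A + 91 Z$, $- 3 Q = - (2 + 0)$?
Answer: $-53805$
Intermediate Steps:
$Q = \frac{2}{3}$ ($Q = - \frac{\left(-1\right) \left(2 + 0\right)}{3} = - \frac{\left(-1\right) 2}{3} = \left(- \frac{1}{3}\right) \left(-2\right) = \frac{2}{3} \approx 0.66667$)
$F{\left(A,Z \right)} = 91 Z + \frac{2 A}{3}$ ($F{\left(A,Z \right)} = \frac{2 A}{3} + 91 Z = 91 Z + \frac{2 A}{3}$)
$-37834 + F{\left(204,-177 \right)} = -37834 + \left(91 \left(-177\right) + \frac{2}{3} \cdot 204\right) = -37834 + \left(-16107 + 136\right) = -37834 - 15971 = -53805$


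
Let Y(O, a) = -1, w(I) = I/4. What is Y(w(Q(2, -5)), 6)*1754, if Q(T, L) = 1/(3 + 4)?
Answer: -1754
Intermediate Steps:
Q(T, L) = ⅐ (Q(T, L) = 1/7 = ⅐)
w(I) = I/4 (w(I) = I*(¼) = I/4)
Y(w(Q(2, -5)), 6)*1754 = -1*1754 = -1754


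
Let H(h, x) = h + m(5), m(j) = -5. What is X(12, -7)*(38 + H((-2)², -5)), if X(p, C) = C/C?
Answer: 37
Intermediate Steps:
H(h, x) = -5 + h (H(h, x) = h - 5 = -5 + h)
X(p, C) = 1
X(12, -7)*(38 + H((-2)², -5)) = 1*(38 + (-5 + (-2)²)) = 1*(38 + (-5 + 4)) = 1*(38 - 1) = 1*37 = 37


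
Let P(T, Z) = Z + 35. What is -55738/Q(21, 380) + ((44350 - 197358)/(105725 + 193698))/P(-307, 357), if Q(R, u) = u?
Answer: -408889993703/2787628130 ≈ -146.68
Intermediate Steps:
P(T, Z) = 35 + Z
-55738/Q(21, 380) + ((44350 - 197358)/(105725 + 193698))/P(-307, 357) = -55738/380 + ((44350 - 197358)/(105725 + 193698))/(35 + 357) = -55738*1/380 - 153008/299423/392 = -27869/190 - 153008*1/299423*(1/392) = -27869/190 - 153008/299423*1/392 = -27869/190 - 19126/14671727 = -408889993703/2787628130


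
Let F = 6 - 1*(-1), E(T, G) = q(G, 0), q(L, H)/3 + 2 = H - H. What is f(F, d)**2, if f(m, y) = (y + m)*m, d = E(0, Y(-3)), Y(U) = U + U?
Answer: 49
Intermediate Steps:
q(L, H) = -6 (q(L, H) = -6 + 3*(H - H) = -6 + 3*0 = -6 + 0 = -6)
Y(U) = 2*U
E(T, G) = -6
F = 7 (F = 6 + 1 = 7)
d = -6
f(m, y) = m*(m + y) (f(m, y) = (m + y)*m = m*(m + y))
f(F, d)**2 = (7*(7 - 6))**2 = (7*1)**2 = 7**2 = 49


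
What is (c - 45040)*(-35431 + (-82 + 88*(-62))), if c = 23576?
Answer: 879358616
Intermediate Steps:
(c - 45040)*(-35431 + (-82 + 88*(-62))) = (23576 - 45040)*(-35431 + (-82 + 88*(-62))) = -21464*(-35431 + (-82 - 5456)) = -21464*(-35431 - 5538) = -21464*(-40969) = 879358616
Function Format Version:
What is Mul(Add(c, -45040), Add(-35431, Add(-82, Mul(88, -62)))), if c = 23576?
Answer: 879358616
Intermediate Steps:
Mul(Add(c, -45040), Add(-35431, Add(-82, Mul(88, -62)))) = Mul(Add(23576, -45040), Add(-35431, Add(-82, Mul(88, -62)))) = Mul(-21464, Add(-35431, Add(-82, -5456))) = Mul(-21464, Add(-35431, -5538)) = Mul(-21464, -40969) = 879358616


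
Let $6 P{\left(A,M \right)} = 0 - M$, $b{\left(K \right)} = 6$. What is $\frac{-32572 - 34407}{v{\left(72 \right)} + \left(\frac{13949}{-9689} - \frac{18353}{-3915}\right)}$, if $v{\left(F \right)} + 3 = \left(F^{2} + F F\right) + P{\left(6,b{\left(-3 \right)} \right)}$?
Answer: $- \frac{2540676563865}{393254968222} \approx -6.4606$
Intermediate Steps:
$P{\left(A,M \right)} = - \frac{M}{6}$ ($P{\left(A,M \right)} = \frac{0 - M}{6} = \frac{\left(-1\right) M}{6} = - \frac{M}{6}$)
$v{\left(F \right)} = -4 + 2 F^{2}$ ($v{\left(F \right)} = -3 - \left(1 - F^{2} - F F\right) = -3 + \left(\left(F^{2} + F^{2}\right) - 1\right) = -3 + \left(2 F^{2} - 1\right) = -3 + \left(-1 + 2 F^{2}\right) = -4 + 2 F^{2}$)
$\frac{-32572 - 34407}{v{\left(72 \right)} + \left(\frac{13949}{-9689} - \frac{18353}{-3915}\right)} = \frac{-32572 - 34407}{\left(-4 + 2 \cdot 72^{2}\right) + \left(\frac{13949}{-9689} - \frac{18353}{-3915}\right)} = - \frac{66979}{\left(-4 + 2 \cdot 5184\right) + \left(13949 \left(- \frac{1}{9689}\right) - - \frac{18353}{3915}\right)} = - \frac{66979}{\left(-4 + 10368\right) + \left(- \frac{13949}{9689} + \frac{18353}{3915}\right)} = - \frac{66979}{10364 + \frac{123211882}{37932435}} = - \frac{66979}{\frac{393254968222}{37932435}} = \left(-66979\right) \frac{37932435}{393254968222} = - \frac{2540676563865}{393254968222}$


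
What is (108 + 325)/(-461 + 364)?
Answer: -433/97 ≈ -4.4639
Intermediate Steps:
(108 + 325)/(-461 + 364) = 433/(-97) = 433*(-1/97) = -433/97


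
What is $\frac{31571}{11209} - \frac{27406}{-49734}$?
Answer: $\frac{938672984}{278734203} \approx 3.3676$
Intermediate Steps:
$\frac{31571}{11209} - \frac{27406}{-49734} = 31571 \cdot \frac{1}{11209} - - \frac{13703}{24867} = \frac{31571}{11209} + \frac{13703}{24867} = \frac{938672984}{278734203}$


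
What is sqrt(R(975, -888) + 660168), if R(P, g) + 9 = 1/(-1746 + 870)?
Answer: sqrt(126647542977)/438 ≈ 812.50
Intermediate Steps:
R(P, g) = -7885/876 (R(P, g) = -9 + 1/(-1746 + 870) = -9 + 1/(-876) = -9 - 1/876 = -7885/876)
sqrt(R(975, -888) + 660168) = sqrt(-7885/876 + 660168) = sqrt(578299283/876) = sqrt(126647542977)/438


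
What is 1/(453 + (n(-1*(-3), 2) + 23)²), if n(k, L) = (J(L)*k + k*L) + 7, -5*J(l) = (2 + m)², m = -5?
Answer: 25/34734 ≈ 0.00071976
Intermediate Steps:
J(l) = -9/5 (J(l) = -(2 - 5)²/5 = -⅕*(-3)² = -⅕*9 = -9/5)
n(k, L) = 7 - 9*k/5 + L*k (n(k, L) = (-9*k/5 + k*L) + 7 = (-9*k/5 + L*k) + 7 = 7 - 9*k/5 + L*k)
1/(453 + (n(-1*(-3), 2) + 23)²) = 1/(453 + ((7 - (-9)*(-3)/5 + 2*(-1*(-3))) + 23)²) = 1/(453 + ((7 - 9/5*3 + 2*3) + 23)²) = 1/(453 + ((7 - 27/5 + 6) + 23)²) = 1/(453 + (38/5 + 23)²) = 1/(453 + (153/5)²) = 1/(453 + 23409/25) = 1/(34734/25) = 25/34734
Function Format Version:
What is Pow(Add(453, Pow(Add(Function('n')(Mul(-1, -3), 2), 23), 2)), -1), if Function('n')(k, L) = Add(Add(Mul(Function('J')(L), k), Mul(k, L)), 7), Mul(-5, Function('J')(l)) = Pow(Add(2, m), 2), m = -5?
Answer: Rational(25, 34734) ≈ 0.00071976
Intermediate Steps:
Function('J')(l) = Rational(-9, 5) (Function('J')(l) = Mul(Rational(-1, 5), Pow(Add(2, -5), 2)) = Mul(Rational(-1, 5), Pow(-3, 2)) = Mul(Rational(-1, 5), 9) = Rational(-9, 5))
Function('n')(k, L) = Add(7, Mul(Rational(-9, 5), k), Mul(L, k)) (Function('n')(k, L) = Add(Add(Mul(Rational(-9, 5), k), Mul(k, L)), 7) = Add(Add(Mul(Rational(-9, 5), k), Mul(L, k)), 7) = Add(7, Mul(Rational(-9, 5), k), Mul(L, k)))
Pow(Add(453, Pow(Add(Function('n')(Mul(-1, -3), 2), 23), 2)), -1) = Pow(Add(453, Pow(Add(Add(7, Mul(Rational(-9, 5), Mul(-1, -3)), Mul(2, Mul(-1, -3))), 23), 2)), -1) = Pow(Add(453, Pow(Add(Add(7, Mul(Rational(-9, 5), 3), Mul(2, 3)), 23), 2)), -1) = Pow(Add(453, Pow(Add(Add(7, Rational(-27, 5), 6), 23), 2)), -1) = Pow(Add(453, Pow(Add(Rational(38, 5), 23), 2)), -1) = Pow(Add(453, Pow(Rational(153, 5), 2)), -1) = Pow(Add(453, Rational(23409, 25)), -1) = Pow(Rational(34734, 25), -1) = Rational(25, 34734)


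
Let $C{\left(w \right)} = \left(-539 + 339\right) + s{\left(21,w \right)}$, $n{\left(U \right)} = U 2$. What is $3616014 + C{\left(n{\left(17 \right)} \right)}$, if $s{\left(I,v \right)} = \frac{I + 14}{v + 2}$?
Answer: $\frac{130169339}{36} \approx 3.6158 \cdot 10^{6}$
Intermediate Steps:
$s{\left(I,v \right)} = \frac{14 + I}{2 + v}$
$n{\left(U \right)} = 2 U$
$C{\left(w \right)} = -200 + \frac{35}{2 + w}$ ($C{\left(w \right)} = \left(-539 + 339\right) + \frac{14 + 21}{2 + w} = -200 + \frac{1}{2 + w} 35 = -200 + \frac{35}{2 + w}$)
$3616014 + C{\left(n{\left(17 \right)} \right)} = 3616014 + \frac{5 \left(-73 - 40 \cdot 2 \cdot 17\right)}{2 + 2 \cdot 17} = 3616014 + \frac{5 \left(-73 - 1360\right)}{2 + 34} = 3616014 + \frac{5 \left(-73 - 1360\right)}{36} = 3616014 + 5 \cdot \frac{1}{36} \left(-1433\right) = 3616014 - \frac{7165}{36} = \frac{130169339}{36}$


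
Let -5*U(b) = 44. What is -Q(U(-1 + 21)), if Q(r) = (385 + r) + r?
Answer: -1837/5 ≈ -367.40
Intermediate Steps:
U(b) = -44/5 (U(b) = -⅕*44 = -44/5)
Q(r) = 385 + 2*r
-Q(U(-1 + 21)) = -(385 + 2*(-44/5)) = -(385 - 88/5) = -1*1837/5 = -1837/5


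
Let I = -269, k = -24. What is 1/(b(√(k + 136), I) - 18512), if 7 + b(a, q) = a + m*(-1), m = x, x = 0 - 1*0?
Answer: -18519/342953249 - 4*√7/342953249 ≈ -5.4029e-5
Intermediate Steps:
x = 0 (x = 0 + 0 = 0)
m = 0
b(a, q) = -7 + a (b(a, q) = -7 + (a + 0*(-1)) = -7 + (a + 0) = -7 + a)
1/(b(√(k + 136), I) - 18512) = 1/((-7 + √(-24 + 136)) - 18512) = 1/((-7 + √112) - 18512) = 1/((-7 + 4*√7) - 18512) = 1/(-18519 + 4*√7)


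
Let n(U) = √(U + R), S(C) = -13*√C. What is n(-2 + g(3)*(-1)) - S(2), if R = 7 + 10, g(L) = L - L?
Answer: √15 + 13*√2 ≈ 22.258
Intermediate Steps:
g(L) = 0
R = 17
n(U) = √(17 + U) (n(U) = √(U + 17) = √(17 + U))
n(-2 + g(3)*(-1)) - S(2) = √(17 + (-2 + 0*(-1))) - (-13)*√2 = √(17 + (-2 + 0)) + 13*√2 = √(17 - 2) + 13*√2 = √15 + 13*√2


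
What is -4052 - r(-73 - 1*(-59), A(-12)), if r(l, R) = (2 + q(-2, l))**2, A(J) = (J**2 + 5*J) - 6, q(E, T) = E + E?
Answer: -4056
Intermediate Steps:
q(E, T) = 2*E
A(J) = -6 + J**2 + 5*J
r(l, R) = 4 (r(l, R) = (2 + 2*(-2))**2 = (2 - 4)**2 = (-2)**2 = 4)
-4052 - r(-73 - 1*(-59), A(-12)) = -4052 - 1*4 = -4052 - 4 = -4056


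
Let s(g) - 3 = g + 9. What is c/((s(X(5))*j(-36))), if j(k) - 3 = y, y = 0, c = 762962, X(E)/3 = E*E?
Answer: 762962/261 ≈ 2923.2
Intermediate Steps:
X(E) = 3*E² (X(E) = 3*(E*E) = 3*E²)
s(g) = 12 + g (s(g) = 3 + (g + 9) = 3 + (9 + g) = 12 + g)
j(k) = 3 (j(k) = 3 + 0 = 3)
c/((s(X(5))*j(-36))) = 762962/(((12 + 3*5²)*3)) = 762962/(((12 + 3*25)*3)) = 762962/(((12 + 75)*3)) = 762962/((87*3)) = 762962/261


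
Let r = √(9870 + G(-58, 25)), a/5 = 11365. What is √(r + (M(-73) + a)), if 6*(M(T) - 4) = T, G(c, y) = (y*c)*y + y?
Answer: √(2045406 + 36*I*√26355)/6 ≈ 238.36 + 0.34054*I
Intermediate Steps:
G(c, y) = y + c*y² (G(c, y) = (c*y)*y + y = c*y² + y = y + c*y²)
a = 56825 (a = 5*11365 = 56825)
M(T) = 4 + T/6
r = I*√26355 (r = √(9870 + 25*(1 - 58*25)) = √(9870 + 25*(1 - 1450)) = √(9870 + 25*(-1449)) = √(9870 - 36225) = √(-26355) = I*√26355 ≈ 162.34*I)
√(r + (M(-73) + a)) = √(I*√26355 + ((4 + (⅙)*(-73)) + 56825)) = √(I*√26355 + ((4 - 73/6) + 56825)) = √(I*√26355 + (-49/6 + 56825)) = √(I*√26355 + 340901/6) = √(340901/6 + I*√26355)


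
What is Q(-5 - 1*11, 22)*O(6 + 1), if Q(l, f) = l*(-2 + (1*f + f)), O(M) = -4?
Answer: 2688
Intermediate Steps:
Q(l, f) = l*(-2 + 2*f) (Q(l, f) = l*(-2 + (f + f)) = l*(-2 + 2*f))
Q(-5 - 1*11, 22)*O(6 + 1) = (2*(-5 - 1*11)*(-1 + 22))*(-4) = (2*(-5 - 11)*21)*(-4) = (2*(-16)*21)*(-4) = -672*(-4) = 2688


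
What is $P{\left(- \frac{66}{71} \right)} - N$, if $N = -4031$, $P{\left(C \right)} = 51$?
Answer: $4082$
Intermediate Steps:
$P{\left(- \frac{66}{71} \right)} - N = 51 - -4031 = 51 + 4031 = 4082$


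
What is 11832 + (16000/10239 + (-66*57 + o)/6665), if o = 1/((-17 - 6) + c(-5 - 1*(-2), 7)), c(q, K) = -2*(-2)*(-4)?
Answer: 3499246952671/295719385 ≈ 11833.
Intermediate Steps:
c(q, K) = -16 (c(q, K) = 4*(-4) = -16)
o = -1/39 (o = 1/((-17 - 6) - 16) = 1/(-23 - 16) = 1/(-39) = -1/39 ≈ -0.025641)
11832 + (16000/10239 + (-66*57 + o)/6665) = 11832 + (16000/10239 + (-66*57 - 1/39)/6665) = 11832 + (16000*(1/10239) + (-3762 - 1/39)*(1/6665)) = 11832 + (16000/10239 - 146719/39*1/6665) = 11832 + (16000/10239 - 146719/259935) = 11832 + 295189351/295719385 = 3499246952671/295719385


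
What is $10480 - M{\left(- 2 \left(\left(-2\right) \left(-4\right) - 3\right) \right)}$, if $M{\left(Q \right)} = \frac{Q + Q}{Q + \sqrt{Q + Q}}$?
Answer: $\frac{31435}{3} - \frac{i \sqrt{5}}{3} \approx 10478.0 - 0.74536 i$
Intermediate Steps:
$M{\left(Q \right)} = \frac{2 Q}{Q + \sqrt{2} \sqrt{Q}}$ ($M{\left(Q \right)} = \frac{2 Q}{Q + \sqrt{2 Q}} = \frac{2 Q}{Q + \sqrt{2} \sqrt{Q}}$)
$10480 - M{\left(- 2 \left(\left(-2\right) \left(-4\right) - 3\right) \right)} = 10480 - \frac{2 \left(- 2 \left(\left(-2\right) \left(-4\right) - 3\right)\right)}{- 2 \left(\left(-2\right) \left(-4\right) - 3\right) + \sqrt{2} \sqrt{- 2 \left(\left(-2\right) \left(-4\right) - 3\right)}} = 10480 - \frac{2 \left(- 2 \left(8 - 3\right)\right)}{- 2 \left(8 - 3\right) + \sqrt{2} \sqrt{- 2 \left(8 - 3\right)}} = 10480 - \frac{2 \left(\left(-2\right) 5\right)}{\left(-2\right) 5 + \sqrt{2} \sqrt{\left(-2\right) 5}} = 10480 - 2 \left(-10\right) \frac{1}{-10 + \sqrt{2} \sqrt{-10}} = 10480 - 2 \left(-10\right) \frac{1}{-10 + \sqrt{2} i \sqrt{10}} = 10480 - 2 \left(-10\right) \frac{1}{-10 + 2 i \sqrt{5}} = 10480 - - \frac{20}{-10 + 2 i \sqrt{5}} = 10480 + \frac{20}{-10 + 2 i \sqrt{5}}$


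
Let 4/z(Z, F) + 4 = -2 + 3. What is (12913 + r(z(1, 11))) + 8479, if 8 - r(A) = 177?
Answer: 21223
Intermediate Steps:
z(Z, F) = -4/3 (z(Z, F) = 4/(-4 + (-2 + 3)) = 4/(-4 + 1) = 4/(-3) = 4*(-1/3) = -4/3)
r(A) = -169 (r(A) = 8 - 1*177 = 8 - 177 = -169)
(12913 + r(z(1, 11))) + 8479 = (12913 - 169) + 8479 = 12744 + 8479 = 21223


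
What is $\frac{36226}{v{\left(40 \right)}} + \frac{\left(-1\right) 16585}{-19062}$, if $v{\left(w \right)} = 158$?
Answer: $\frac{346580221}{1505898} \approx 230.15$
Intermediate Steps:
$\frac{36226}{v{\left(40 \right)}} + \frac{\left(-1\right) 16585}{-19062} = \frac{36226}{158} + \frac{\left(-1\right) 16585}{-19062} = 36226 \cdot \frac{1}{158} - - \frac{16585}{19062} = \frac{18113}{79} + \frac{16585}{19062} = \frac{346580221}{1505898}$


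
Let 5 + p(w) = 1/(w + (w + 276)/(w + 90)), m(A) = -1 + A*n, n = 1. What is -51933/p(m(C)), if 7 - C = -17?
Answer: 150501834/14377 ≈ 10468.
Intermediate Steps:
C = 24 (C = 7 - 1*(-17) = 7 + 17 = 24)
m(A) = -1 + A (m(A) = -1 + A*1 = -1 + A)
p(w) = -5 + 1/(w + (276 + w)/(90 + w)) (p(w) = -5 + 1/(w + (w + 276)/(w + 90)) = -5 + 1/(w + (276 + w)/(90 + w)))
-51933/p(m(C)) = -51933*(276 + (-1 + 24)² + 91*(-1 + 24))/(-1290 - 454*(-1 + 24) - 5*(-1 + 24)²) = -51933*(276 + 23² + 91*23)/(-1290 - 454*23 - 5*23²) = -51933*(276 + 529 + 2093)/(-1290 - 10442 - 5*529) = -51933*2898/(-1290 - 10442 - 2645) = -51933/((1/2898)*(-14377)) = -51933/(-14377/2898) = -51933*(-2898/14377) = 150501834/14377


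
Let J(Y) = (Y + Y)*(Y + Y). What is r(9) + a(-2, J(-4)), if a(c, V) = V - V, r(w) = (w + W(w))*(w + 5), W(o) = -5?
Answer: 56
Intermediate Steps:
J(Y) = 4*Y² (J(Y) = (2*Y)*(2*Y) = 4*Y²)
r(w) = (-5 + w)*(5 + w) (r(w) = (w - 5)*(w + 5) = (-5 + w)*(5 + w))
a(c, V) = 0
r(9) + a(-2, J(-4)) = (-25 + 9²) + 0 = (-25 + 81) + 0 = 56 + 0 = 56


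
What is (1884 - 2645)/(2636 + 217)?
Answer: -761/2853 ≈ -0.26674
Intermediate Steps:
(1884 - 2645)/(2636 + 217) = -761/2853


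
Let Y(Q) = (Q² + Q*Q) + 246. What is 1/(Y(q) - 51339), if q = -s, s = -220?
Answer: 1/45707 ≈ 2.1878e-5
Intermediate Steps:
q = 220 (q = -1*(-220) = 220)
Y(Q) = 246 + 2*Q² (Y(Q) = (Q² + Q²) + 246 = 2*Q² + 246 = 246 + 2*Q²)
1/(Y(q) - 51339) = 1/((246 + 2*220²) - 51339) = 1/((246 + 2*48400) - 51339) = 1/((246 + 96800) - 51339) = 1/(97046 - 51339) = 1/45707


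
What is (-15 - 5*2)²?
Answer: 625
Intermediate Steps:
(-15 - 5*2)² = (-15 - 10)² = (-25)² = 625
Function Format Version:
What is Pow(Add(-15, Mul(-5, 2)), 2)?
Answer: 625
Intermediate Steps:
Pow(Add(-15, Mul(-5, 2)), 2) = Pow(Add(-15, -10), 2) = Pow(-25, 2) = 625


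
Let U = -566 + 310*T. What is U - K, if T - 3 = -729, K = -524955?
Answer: 299329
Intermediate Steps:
T = -726 (T = 3 - 729 = -726)
U = -225626 (U = -566 + 310*(-726) = -566 - 225060 = -225626)
U - K = -225626 - 1*(-524955) = -225626 + 524955 = 299329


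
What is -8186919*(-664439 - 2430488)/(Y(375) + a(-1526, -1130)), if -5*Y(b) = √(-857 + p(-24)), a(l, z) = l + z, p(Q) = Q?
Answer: -560812555406074400/58786427 + 42229861099855*I*√881/58786427 ≈ -9.5398e+9 + 2.1322e+7*I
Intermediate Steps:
Y(b) = -I*√881/5 (Y(b) = -√(-857 - 24)/5 = -I*√881/5)
-8186919*(-664439 - 2430488)/(Y(375) + a(-1526, -1130)) = -8186919*(-664439 - 2430488)/(-I*√881/5 + (-1526 - 1130)) = -8186919*(-3094927/(-I*√881/5 - 2656)) = -8186919*(-3094927/(-2656 - I*√881/5)) = -8186919/(2656/3094927 + I*√881/15474635)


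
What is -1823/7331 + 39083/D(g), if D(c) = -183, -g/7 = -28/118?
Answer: -286851082/1341573 ≈ -213.82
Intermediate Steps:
g = 98/59 (g = -(-196)/118 = -7*(-14/59) = 98/59 ≈ 1.6610)
-1823/7331 + 39083/D(g) = -1823/7331 + 39083/(-183) = -1823*1/7331 + 39083*(-1/183) = -1823/7331 - 39083/183 = -286851082/1341573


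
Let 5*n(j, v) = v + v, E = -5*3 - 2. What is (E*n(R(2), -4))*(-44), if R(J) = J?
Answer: -5984/5 ≈ -1196.8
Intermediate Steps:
E = -17 (E = -15 - 2 = -17)
n(j, v) = 2*v/5 (n(j, v) = (v + v)/5 = (2*v)/5 = 2*v/5)
(E*n(R(2), -4))*(-44) = -34*(-4)/5*(-44) = -17*(-8/5)*(-44) = (136/5)*(-44) = -5984/5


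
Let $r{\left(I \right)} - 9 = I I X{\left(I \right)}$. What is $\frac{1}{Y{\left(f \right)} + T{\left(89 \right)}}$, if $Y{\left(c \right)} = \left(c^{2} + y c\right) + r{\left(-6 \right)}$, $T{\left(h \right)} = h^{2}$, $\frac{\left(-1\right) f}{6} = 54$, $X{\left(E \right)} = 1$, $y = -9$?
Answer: $\frac{1}{115858} \approx 8.6313 \cdot 10^{-6}$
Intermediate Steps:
$f = -324$ ($f = \left(-6\right) 54 = -324$)
$r{\left(I \right)} = 9 + I^{2}$ ($r{\left(I \right)} = 9 + I I 1 = 9 + I^{2} \cdot 1 = 9 + I^{2}$)
$Y{\left(c \right)} = 45 + c^{2} - 9 c$ ($Y{\left(c \right)} = \left(c^{2} - 9 c\right) + \left(9 + \left(-6\right)^{2}\right) = \left(c^{2} - 9 c\right) + \left(9 + 36\right) = \left(c^{2} - 9 c\right) + 45 = 45 + c^{2} - 9 c$)
$\frac{1}{Y{\left(f \right)} + T{\left(89 \right)}} = \frac{1}{\left(45 + \left(-324\right)^{2} - -2916\right) + 89^{2}} = \frac{1}{\left(45 + 104976 + 2916\right) + 7921} = \frac{1}{107937 + 7921} = \frac{1}{115858}$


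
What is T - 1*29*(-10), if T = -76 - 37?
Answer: 177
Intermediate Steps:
T = -113
T - 1*29*(-10) = -113 - 1*29*(-10) = -113 - 29*(-10) = -113 + 290 = 177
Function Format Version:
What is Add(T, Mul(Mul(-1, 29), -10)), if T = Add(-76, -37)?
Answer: 177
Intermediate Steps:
T = -113
Add(T, Mul(Mul(-1, 29), -10)) = Add(-113, Mul(Mul(-1, 29), -10)) = Add(-113, Mul(-29, -10)) = Add(-113, 290) = 177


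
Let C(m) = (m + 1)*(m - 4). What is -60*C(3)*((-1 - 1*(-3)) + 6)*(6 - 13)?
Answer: -13440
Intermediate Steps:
C(m) = (1 + m)*(-4 + m)
-60*C(3)*((-1 - 1*(-3)) + 6)*(6 - 13) = -60*(-4 + 3² - 3*3)*((-1 - 1*(-3)) + 6)*(6 - 13) = -60*(-4 + 9 - 9)*((-1 + 3) + 6)*(-7) = -60*(-4*(2 + 6))*(-7) = -60*(-4*8)*(-7) = -(-1920)*(-7) = -60*224 = -13440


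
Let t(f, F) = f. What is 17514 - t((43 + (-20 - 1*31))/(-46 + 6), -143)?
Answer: 87569/5 ≈ 17514.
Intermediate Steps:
17514 - t((43 + (-20 - 1*31))/(-46 + 6), -143) = 17514 - (43 + (-20 - 1*31))/(-46 + 6) = 17514 - (43 + (-20 - 31))/(-40) = 17514 - (43 - 51)*(-1)/40 = 17514 - (-8)*(-1)/40 = 17514 - 1*⅕ = 17514 - ⅕ = 87569/5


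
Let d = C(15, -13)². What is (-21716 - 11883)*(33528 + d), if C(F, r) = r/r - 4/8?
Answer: -4506062687/4 ≈ -1.1265e+9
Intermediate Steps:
C(F, r) = ½ (C(F, r) = 1 - 4*⅛ = 1 - ½ = ½)
d = ¼ (d = (½)² = ¼ ≈ 0.25000)
(-21716 - 11883)*(33528 + d) = (-21716 - 11883)*(33528 + ¼) = -33599*134113/4 = -4506062687/4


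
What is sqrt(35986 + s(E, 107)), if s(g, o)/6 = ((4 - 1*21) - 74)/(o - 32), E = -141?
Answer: 2*sqrt(224867)/5 ≈ 189.68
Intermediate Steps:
s(g, o) = -546/(-32 + o) (s(g, o) = 6*(((4 - 1*21) - 74)/(o - 32)) = 6*(((4 - 21) - 74)/(-32 + o)) = 6*((-17 - 74)/(-32 + o)) = 6*(-91/(-32 + o)) = -546/(-32 + o))
sqrt(35986 + s(E, 107)) = sqrt(35986 - 546/(-32 + 107)) = sqrt(35986 - 546/75) = sqrt(35986 - 546*1/75) = sqrt(35986 - 182/25) = sqrt(899468/25) = 2*sqrt(224867)/5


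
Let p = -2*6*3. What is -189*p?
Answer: 6804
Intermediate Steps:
p = -36 (p = -12*3 = -36)
-189*p = -189*(-36) = 6804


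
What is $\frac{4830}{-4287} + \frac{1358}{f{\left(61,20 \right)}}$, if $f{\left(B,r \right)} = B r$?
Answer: $- \frac{11809}{871690} \approx -0.013547$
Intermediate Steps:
$\frac{4830}{-4287} + \frac{1358}{f{\left(61,20 \right)}} = \frac{4830}{-4287} + \frac{1358}{61 \cdot 20} = 4830 \left(- \frac{1}{4287}\right) + \frac{1358}{1220} = - \frac{1610}{1429} + 1358 \cdot \frac{1}{1220} = - \frac{1610}{1429} + \frac{679}{610} = - \frac{11809}{871690}$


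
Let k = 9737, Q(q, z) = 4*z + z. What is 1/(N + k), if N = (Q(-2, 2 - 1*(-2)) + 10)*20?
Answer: 1/10337 ≈ 9.6740e-5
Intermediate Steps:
Q(q, z) = 5*z
N = 600 (N = (5*(2 - 1*(-2)) + 10)*20 = (5*(2 + 2) + 10)*20 = (5*4 + 10)*20 = (20 + 10)*20 = 30*20 = 600)
1/(N + k) = 1/(600 + 9737) = 1/10337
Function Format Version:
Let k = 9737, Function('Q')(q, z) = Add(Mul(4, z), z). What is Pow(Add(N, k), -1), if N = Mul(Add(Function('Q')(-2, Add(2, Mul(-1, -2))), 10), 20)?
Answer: Rational(1, 10337) ≈ 9.6740e-5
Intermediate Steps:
Function('Q')(q, z) = Mul(5, z)
N = 600 (N = Mul(Add(Mul(5, Add(2, Mul(-1, -2))), 10), 20) = Mul(Add(Mul(5, Add(2, 2)), 10), 20) = Mul(Add(Mul(5, 4), 10), 20) = Mul(Add(20, 10), 20) = Mul(30, 20) = 600)
Pow(Add(N, k), -1) = Pow(Add(600, 9737), -1) = Pow(10337, -1) = Rational(1, 10337)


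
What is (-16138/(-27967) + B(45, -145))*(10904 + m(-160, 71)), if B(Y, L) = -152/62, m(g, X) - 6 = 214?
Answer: -18078880536/866977 ≈ -20853.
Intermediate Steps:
m(g, X) = 220 (m(g, X) = 6 + 214 = 220)
B(Y, L) = -76/31 (B(Y, L) = -152*1/62 = -76/31)
(-16138/(-27967) + B(45, -145))*(10904 + m(-160, 71)) = (-16138/(-27967) - 76/31)*(10904 + 220) = (-16138*(-1/27967) - 76/31)*11124 = (16138/27967 - 76/31)*11124 = -1625214/866977*11124 = -18078880536/866977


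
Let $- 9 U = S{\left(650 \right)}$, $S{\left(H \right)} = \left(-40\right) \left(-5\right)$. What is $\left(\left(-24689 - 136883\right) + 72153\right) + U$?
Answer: $- \frac{804971}{9} \approx -89441.0$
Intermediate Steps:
$S{\left(H \right)} = 200$
$U = - \frac{200}{9}$ ($U = \left(- \frac{1}{9}\right) 200 = - \frac{200}{9} \approx -22.222$)
$\left(\left(-24689 - 136883\right) + 72153\right) + U = \left(\left(-24689 - 136883\right) + 72153\right) - \frac{200}{9} = \left(-161572 + 72153\right) - \frac{200}{9} = -89419 - \frac{200}{9} = - \frac{804971}{9}$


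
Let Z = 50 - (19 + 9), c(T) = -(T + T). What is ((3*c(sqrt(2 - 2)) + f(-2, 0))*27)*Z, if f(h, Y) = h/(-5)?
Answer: 1188/5 ≈ 237.60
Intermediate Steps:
f(h, Y) = -h/5 (f(h, Y) = h*(-1/5) = -h/5)
c(T) = -2*T
Z = 22 (Z = 50 - 1*28 = 50 - 28 = 22)
((3*c(sqrt(2 - 2)) + f(-2, 0))*27)*Z = ((3*(-2*sqrt(2 - 2)) - 1/5*(-2))*27)*22 = ((3*(-2*sqrt(0)) + 2/5)*27)*22 = ((3*(-2*0) + 2/5)*27)*22 = ((3*0 + 2/5)*27)*22 = ((0 + 2/5)*27)*22 = ((2/5)*27)*22 = (54/5)*22 = 1188/5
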